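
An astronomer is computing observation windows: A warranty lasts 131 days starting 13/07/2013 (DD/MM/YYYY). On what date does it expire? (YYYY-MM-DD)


Start: 2013-07-13
Adding 131 days
Days remaining in July: 18
After July: 113 days still to add
August 2013: 31 days, 82 remaining
September 2013: 30 days, 52 remaining
October 2013: 31 days, 21 remaining
November 2013 has 30 days, need 21
Result: 2013-11-21

2013-11-21


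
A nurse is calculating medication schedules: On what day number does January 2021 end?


Month: January
Year: 2021
January is a 31-day month
Total: 31 days

31


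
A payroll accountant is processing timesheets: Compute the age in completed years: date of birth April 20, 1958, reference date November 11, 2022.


Birth: 1958-04-20
Reference: 2022-11-11
Year difference: 2022 - 1958 = 64
Has birthday (04-20) occurred by 11-11? Yes
Age in full years: 64

64


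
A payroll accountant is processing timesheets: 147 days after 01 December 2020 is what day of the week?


Start: 2020-12-01 (Tuesday)
Step 1 - find target date: add 147 days
  2020-12-01 + 147 days = 2021-04-27
Step 2 - day of week:
  147 mod 7 = 0
  Tuesday + 0 days -> Tuesday
Result: Tuesday (2021-04-27)

Tuesday


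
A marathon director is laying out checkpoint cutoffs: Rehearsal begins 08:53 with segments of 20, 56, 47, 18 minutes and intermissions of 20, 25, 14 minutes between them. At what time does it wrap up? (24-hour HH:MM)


Start: 08:53 = 533 min from midnight
  after task 1 (20 min): 09:13
  after break (20 min): 09:33
  after task 2 (56 min): 10:29
  after break (25 min): 10:54
  after task 3 (47 min): 11:41
  after break (14 min): 11:55
  after task 4 (18 min): 12:13
Total elapsed: 200 minutes
End time: 12:13

12:13


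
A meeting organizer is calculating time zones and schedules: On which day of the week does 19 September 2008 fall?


Date: 2008-09-19
January 1, 2008 is a Tuesday
Day of year: 263
Offset from Jan 1: 262 days
262 mod 7 = 3
Result: Friday

Friday


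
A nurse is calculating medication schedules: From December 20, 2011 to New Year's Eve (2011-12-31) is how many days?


Start: December 20, 2011
End: December 31, 2011
Days left in December: 11
Total: 11 days

11


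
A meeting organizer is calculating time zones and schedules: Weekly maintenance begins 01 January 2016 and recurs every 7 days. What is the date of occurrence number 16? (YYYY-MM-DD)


First occurrence: 2016-01-01 (occurrence 1)
Each occurrence is 7 days after the previous.
Occurrence 16 is 15 weeks after the first.
15 weeks = 105 days
2016-01-01 + 105 days = 2016-04-15

2016-04-15


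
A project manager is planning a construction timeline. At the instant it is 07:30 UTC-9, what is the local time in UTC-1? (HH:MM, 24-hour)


Local time: 07:30 at UTC-9 (offset -9h)
Target zone: UTC-1 (offset -1h)
Difference: -1 - (-9) = 8 hours
Calculation: 7 + (8) = 15
Result: 15:30

15:30


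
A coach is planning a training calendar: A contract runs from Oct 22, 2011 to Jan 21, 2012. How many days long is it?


Start date: 2011-10-22
End date: 2012-01-21
Oct 2011: +10 days
Nov 2011: +30 days
Dec 2011: +31 days
Jan 2012: +20 days
Total: 91 days

91


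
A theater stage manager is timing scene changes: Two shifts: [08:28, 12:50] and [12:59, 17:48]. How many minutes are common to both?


Interval A: [508, 770] minutes from midnight
Interval B: [779, 1068] minutes from midnight
Overlap start = max(508, 779) = 779
Overlap end = min(770, 1068) = 770
End <= start, so the intervals do not overlap: 0 minutes

0


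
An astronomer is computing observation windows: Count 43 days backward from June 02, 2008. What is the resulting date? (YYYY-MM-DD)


Start: 2008-06-02
Subtracting 43 days
Days already passed in June: 2
After going back through June: 41 more days to subtract
May 2008: 31 days, 10 remaining
April 2008 has 30 days, need 10
Result: 2008-04-20

2008-04-20


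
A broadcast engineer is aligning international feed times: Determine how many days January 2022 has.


Month: January
Year: 2022
January is a 31-day month
Total: 31 days

31


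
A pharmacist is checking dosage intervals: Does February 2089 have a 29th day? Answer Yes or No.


Year: 2089
Divisible by 4? 2089 / 4 = 522.25 -> No
Not divisible by 4, so NOT a leap year

No


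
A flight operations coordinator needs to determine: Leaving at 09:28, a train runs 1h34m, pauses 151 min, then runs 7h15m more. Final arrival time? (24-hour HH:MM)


Depart: 09:28
Leg 1: +94 min -> 11:02
Layover: +151 min -> 13:33
Leg 2: +435 min -> 20:48
Total travel: 680 minutes = 11h 20m
Arrival: 20:48

20:48


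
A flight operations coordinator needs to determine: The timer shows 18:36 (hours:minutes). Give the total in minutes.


Hours: 18
Minutes: 36
Convert hours to minutes: 18 x 60 = 1080
Add remaining minutes: 1080 + 36 = 1116

1116


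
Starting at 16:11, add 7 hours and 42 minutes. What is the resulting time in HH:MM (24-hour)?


Start time: 16:11
Adding: 7 hours 42 minutes
Minutes: 11 + 42 = 53
Hours: 16 + 7 + 0 = 23
Result: 23:53

23:53


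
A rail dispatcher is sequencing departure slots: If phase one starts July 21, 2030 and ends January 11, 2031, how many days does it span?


Start date: 2030-07-21
End date: 2031-01-11
Jul 2030: +11 days
Aug 2030: +31 days
Sep 2030: +30 days
... (4 more months)
Total: 174 days

174


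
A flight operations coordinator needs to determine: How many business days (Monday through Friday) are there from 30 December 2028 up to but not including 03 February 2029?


Start: 2028-12-30 (Saturday)
End (exclusive): 2029-02-03 (Saturday)
Total calendar days: 35
Full weeks: 35 // 7 = 5 -> 25 weekdays
Remaining 0 days starting on Saturday:
Total business days: 25 + 0 = 25

25


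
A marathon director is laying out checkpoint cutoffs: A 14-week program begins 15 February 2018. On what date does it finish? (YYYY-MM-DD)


Start: 2018-02-15
Weeks to add: 14
Convert to days: 14 x 7 = 98 days
Add 98 days to 2018-02-15
Result: 2018-05-24

2018-05-24


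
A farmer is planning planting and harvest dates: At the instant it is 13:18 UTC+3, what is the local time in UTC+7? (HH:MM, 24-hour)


Local time: 13:18 at UTC+3 (offset 3h)
Target zone: UTC+7 (offset 7h)
Difference: 7 - (3) = 4 hours
Calculation: 13 + (4) = 17
Result: 17:18

17:18


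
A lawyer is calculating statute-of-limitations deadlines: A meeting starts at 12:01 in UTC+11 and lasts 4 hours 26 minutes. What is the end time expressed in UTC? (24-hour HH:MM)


Start: 12:01 in UTC+11
Step 1 - add duration:
  minutes: 1 + 26 = 27
  hours: 12 + 4 + 0 = 16
  end in UTC+11: 16:27
Step 2 - convert UTC+11 -> UTC:
  offset difference: 0 - (11) = -11 hours
  16 + (-11) = 5 -> mod 24 = 5
Result: 05:27 in UTC

05:27


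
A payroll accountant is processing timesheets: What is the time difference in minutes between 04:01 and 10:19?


Start time: 04:01 = 241 minutes from midnight
End time: 10:19 = 619 minutes from midnight
Difference: 619 - 241 = 378 minutes
That is 6 hours and 18 minutes

378


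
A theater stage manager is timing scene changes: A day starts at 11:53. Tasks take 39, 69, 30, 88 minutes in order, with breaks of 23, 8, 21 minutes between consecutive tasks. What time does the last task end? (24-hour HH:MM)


Start: 11:53 = 713 min from midnight
  after task 1 (39 min): 12:32
  after break (23 min): 12:55
  after task 2 (69 min): 14:04
  after break (8 min): 14:12
  after task 3 (30 min): 14:42
  after break (21 min): 15:03
  after task 4 (88 min): 16:31
Total elapsed: 278 minutes
End time: 16:31

16:31


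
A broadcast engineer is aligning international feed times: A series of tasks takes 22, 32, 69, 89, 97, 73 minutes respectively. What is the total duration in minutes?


Durations: 22, 32, 69, 89, 97, 73
Running sum: 22
+ 32 = 54
+ 69 = 123
+ 89 = 212
+ 97 = 309
+ 73 = 382
Total duration: 382 minutes
That is 6 hours and 22 minutes

382


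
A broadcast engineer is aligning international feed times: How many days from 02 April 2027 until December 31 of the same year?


Start: April 02, 2027
End: December 31, 2027
Days left in April: 28
May: 31
June: 30
July: 31
August: 31
... plus remaining months
Sum of remaining months: 245
Total: 28 + 245 = 273

273


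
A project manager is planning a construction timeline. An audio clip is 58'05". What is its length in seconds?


Minutes: 58
Seconds: 5
Convert minutes to seconds: 58 x 60 = 3480
Add remaining seconds: 3480 + 5 = 3485

3485


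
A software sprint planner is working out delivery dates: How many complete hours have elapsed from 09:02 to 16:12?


Start: 09:02
End: 16:12
Hour difference: 16 - 9 = 7 hours
Minute difference: 12 - 2 = 10 minutes
Total minutes: 430
Complete hours: 430 / 60 = 7 (remainder 10)

7


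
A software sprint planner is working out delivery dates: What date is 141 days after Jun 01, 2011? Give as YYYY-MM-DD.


Start: 2011-06-01
Adding 141 days
Days remaining in June: 29
After June: 112 days still to add
July 2011: 31 days, 81 remaining
August 2011: 31 days, 50 remaining
September 2011: 30 days, 20 remaining
October 2011 has 31 days, need 20
Result: 2011-10-20

2011-10-20


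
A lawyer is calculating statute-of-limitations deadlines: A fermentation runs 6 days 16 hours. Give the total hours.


Days: 6
Extra hours: 16
Hours per day: 24
Days to hours: 6 x 24 = 144
Total: 144 + 16 = 160

160


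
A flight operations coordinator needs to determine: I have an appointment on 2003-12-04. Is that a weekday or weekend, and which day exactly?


Date: 2003-12-04
January 1, 2003 is a Wednesday
Day of year: 338
Offset from Jan 1: 337 days
337 mod 7 = 1
Result: Thursday

Thursday


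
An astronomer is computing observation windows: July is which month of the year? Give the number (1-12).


Calendar month order:
6. June
7. July <--
8. August
July is month number 7

7


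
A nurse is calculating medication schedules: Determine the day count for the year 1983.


Year: 1983
Check leap year rules:
Divisible by 4? No
1983 is not a leap year
Days: 365

365


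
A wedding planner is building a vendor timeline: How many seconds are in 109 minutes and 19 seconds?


Minutes: 109
Extra seconds: 19
Seconds per minute: 60
Minutes to seconds: 109 x 60 = 6540
Total: 6540 + 19 = 6559

6559


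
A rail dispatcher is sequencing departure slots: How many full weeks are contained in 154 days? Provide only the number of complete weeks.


Total days: 154
Days per week: 7
Division: 154 / 7 = 22 remainder 0
Complete weeks: 22
Remaining days: 0

22


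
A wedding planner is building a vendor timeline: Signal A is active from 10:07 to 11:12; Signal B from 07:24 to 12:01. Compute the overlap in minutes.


Interval A: [607, 672] minutes from midnight
Interval B: [444, 721] minutes from midnight
Overlap start = max(607, 444) = 607
Overlap end = min(672, 721) = 672
Overlap = 672 - 607 = 65 minutes

65


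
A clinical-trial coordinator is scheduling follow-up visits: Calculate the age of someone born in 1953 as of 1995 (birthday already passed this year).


Birth year: 1953
Current year: 1995
Age = current year - birth year
Age = 1995 - 1953 = 42

42


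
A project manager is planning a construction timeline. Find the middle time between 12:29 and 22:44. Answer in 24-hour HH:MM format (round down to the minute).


Start time: 12:29 = 749 minutes from midnight
End time: 22:44 = 1364 minutes from midnight
Sum: 749 + 1364 = 2113
Midpoint: 2113 / 2 = 1056 minutes
Convert: 1056 / 60 = 17 hours, 36 minutes
Result: 17:36

17:36


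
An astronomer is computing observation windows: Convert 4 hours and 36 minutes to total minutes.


Hours: 4
Extra minutes: 36
Minutes per hour: 60
Hours to minutes: 4 x 60 = 240
Total: 240 + 36 = 276

276


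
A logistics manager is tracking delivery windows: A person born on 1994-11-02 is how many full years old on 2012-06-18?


Birth: 1994-11-02
Reference: 2012-06-18
Year difference: 2012 - 1994 = 18
Has birthday (11-02) occurred by 06-18? No
Birthday not yet reached this year -> subtract 1
Age in full years: 17

17


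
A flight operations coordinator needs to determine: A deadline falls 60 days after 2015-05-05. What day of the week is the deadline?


Start: 2015-05-05 (Tuesday)
Step 1 - find target date: add 60 days
  2015-05-05 + 60 days = 2015-07-04
Step 2 - day of week:
  60 mod 7 = 4
  Tuesday + 4 days -> Saturday
Result: Saturday (2015-07-04)

Saturday


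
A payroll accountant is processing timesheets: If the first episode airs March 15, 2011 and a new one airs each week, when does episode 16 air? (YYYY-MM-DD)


First occurrence: 2011-03-15 (occurrence 1)
Each occurrence is 7 days after the previous.
Occurrence 16 is 15 weeks after the first.
15 weeks = 105 days
2011-03-15 + 105 days = 2011-06-28

2011-06-28


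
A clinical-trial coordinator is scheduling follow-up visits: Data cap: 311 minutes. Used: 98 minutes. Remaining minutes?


Total budget: 311 minutes
Time used: 98 minutes
Remaining: 311 - 98 = 213 minutes
Percent used: 31.5%
Percent remaining: 68.5%

213


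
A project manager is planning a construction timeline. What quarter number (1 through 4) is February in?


Month: February (month 2)
Q1: January-March (months 1-3)
Q2: April-June (months 4-6)
Q3: July-September (months 7-9)
Q4: October-December (months 10-12)
Month 2 falls in Q1

1


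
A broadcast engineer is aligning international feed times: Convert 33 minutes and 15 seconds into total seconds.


Minutes: 33
Seconds: 15
Convert minutes to seconds: 33 x 60 = 1980
Add remaining seconds: 1980 + 15 = 1995

1995


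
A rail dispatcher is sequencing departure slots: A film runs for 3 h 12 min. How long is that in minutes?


Hours: 3
Minutes: 12
Convert hours to minutes: 3 x 60 = 180
Add remaining minutes: 180 + 12 = 192

192


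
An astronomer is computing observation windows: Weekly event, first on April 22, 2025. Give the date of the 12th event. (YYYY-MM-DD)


First occurrence: 2025-04-22 (occurrence 1)
Each occurrence is 7 days after the previous.
Occurrence 12 is 11 weeks after the first.
11 weeks = 77 days
2025-04-22 + 77 days = 2025-07-08

2025-07-08


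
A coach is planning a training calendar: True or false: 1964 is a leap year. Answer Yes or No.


Year: 1964
Divisible by 4? 1964 / 4 = 491.0 -> Yes
Divisible by 100? 1964 / 100 = 19.64 -> No
Divisible by 4 but not 100, so it IS a leap year

Yes


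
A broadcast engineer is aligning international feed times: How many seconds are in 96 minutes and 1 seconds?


Minutes: 96
Extra seconds: 1
Seconds per minute: 60
Minutes to seconds: 96 x 60 = 5760
Total: 5760 + 1 = 5761

5761


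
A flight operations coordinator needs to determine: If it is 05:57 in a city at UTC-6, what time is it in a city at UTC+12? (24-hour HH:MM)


Local time: 05:57 at UTC-6 (offset -6h)
Target zone: UTC+12 (offset 12h)
Difference: 12 - (-6) = 18 hours
Calculation: 5 + (18) = 23
Result: 23:57

23:57


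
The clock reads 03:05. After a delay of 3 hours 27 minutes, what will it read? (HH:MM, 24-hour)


Start time: 03:05
Adding: 3 hours 27 minutes
Minutes: 5 + 27 = 32
Hours: 3 + 3 + 0 = 6
Result: 06:32

06:32


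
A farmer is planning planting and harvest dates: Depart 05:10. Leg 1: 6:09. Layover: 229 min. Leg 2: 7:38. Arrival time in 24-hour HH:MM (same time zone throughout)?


Depart: 05:10
Leg 1: +369 min -> 11:19
Layover: +229 min -> 15:08
Leg 2: +458 min -> 22:46
Total travel: 1056 minutes = 17h 36m
Arrival: 22:46

22:46


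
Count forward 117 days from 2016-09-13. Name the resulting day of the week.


Start: 2016-09-13 (Tuesday)
Step 1 - find target date: add 117 days
  2016-09-13 + 117 days = 2017-01-08
Step 2 - day of week:
  117 mod 7 = 5
  Tuesday + 5 days -> Sunday
Result: Sunday (2017-01-08)

Sunday


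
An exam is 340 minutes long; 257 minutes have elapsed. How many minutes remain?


Total budget: 340 minutes
Time used: 257 minutes
Remaining: 340 - 257 = 83 minutes
Percent used: 75.6%
Percent remaining: 24.4%

83


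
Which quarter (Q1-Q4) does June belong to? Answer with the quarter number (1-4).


Month: June (month 6)
Q1: January-March (months 1-3)
Q2: April-June (months 4-6)
Q3: July-September (months 7-9)
Q4: October-December (months 10-12)
Month 6 falls in Q2

2


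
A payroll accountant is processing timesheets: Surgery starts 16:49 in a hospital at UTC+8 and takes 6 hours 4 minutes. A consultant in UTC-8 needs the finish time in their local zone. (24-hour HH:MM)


Start: 16:49 in UTC+8
Step 1 - add duration:
  minutes: 49 + 4 = 53
  hours: 16 + 6 + 0 = 22
  end in UTC+8: 22:53
Step 2 - convert UTC+8 -> UTC-8:
  offset difference: -8 - (8) = -16 hours
  22 + (-16) = 6 -> mod 24 = 6
Result: 06:53 in UTC-8

06:53


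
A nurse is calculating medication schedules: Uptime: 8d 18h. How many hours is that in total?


Days: 8
Extra hours: 18
Hours per day: 24
Days to hours: 8 x 24 = 192
Total: 192 + 18 = 210

210


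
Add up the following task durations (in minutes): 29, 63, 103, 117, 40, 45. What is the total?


Durations: 29, 63, 103, 117, 40, 45
Running sum: 29
+ 63 = 92
+ 103 = 195
+ 117 = 312
+ 40 = 352
+ 45 = 397
Total duration: 397 minutes
That is 6 hours and 37 minutes

397


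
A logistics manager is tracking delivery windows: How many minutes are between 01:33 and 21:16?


Start time: 01:33 = 93 minutes from midnight
End time: 21:16 = 1276 minutes from midnight
Difference: 1276 - 93 = 1183 minutes
That is 19 hours and 43 minutes

1183


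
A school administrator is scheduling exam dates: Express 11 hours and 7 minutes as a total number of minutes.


Hours: 11
Extra minutes: 7
Minutes per hour: 60
Hours to minutes: 11 x 60 = 660
Total: 660 + 7 = 667

667


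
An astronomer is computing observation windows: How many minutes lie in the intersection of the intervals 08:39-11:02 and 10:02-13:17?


Interval A: [519, 662] minutes from midnight
Interval B: [602, 797] minutes from midnight
Overlap start = max(519, 602) = 602
Overlap end = min(662, 797) = 662
Overlap = 662 - 602 = 60 minutes

60


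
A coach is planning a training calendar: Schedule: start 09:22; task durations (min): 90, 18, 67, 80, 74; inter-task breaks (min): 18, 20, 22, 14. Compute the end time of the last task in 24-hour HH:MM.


Start: 09:22 = 562 min from midnight
  after task 1 (90 min): 10:52
  after break (18 min): 11:10
  after task 2 (18 min): 11:28
  after break (20 min): 11:48
  after task 3 (67 min): 12:55
  after break (22 min): 13:17
  after task 4 (80 min): 14:37
  after break (14 min): 14:51
  after task 5 (74 min): 16:05
Total elapsed: 403 minutes
End time: 16:05

16:05


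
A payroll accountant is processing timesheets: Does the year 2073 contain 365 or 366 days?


Year: 2073
Check leap year rules:
Divisible by 4? No
2073 is not a leap year
Days: 365

365


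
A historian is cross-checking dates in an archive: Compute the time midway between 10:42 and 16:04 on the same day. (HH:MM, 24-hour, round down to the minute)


Start time: 10:42 = 642 minutes from midnight
End time: 16:04 = 964 minutes from midnight
Sum: 642 + 964 = 1606
Midpoint: 1606 / 2 = 803 minutes
Convert: 803 / 60 = 13 hours, 23 minutes
Result: 13:23

13:23


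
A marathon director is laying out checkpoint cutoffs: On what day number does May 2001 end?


Month: May
Year: 2001
May is a 31-day month
Total: 31 days

31


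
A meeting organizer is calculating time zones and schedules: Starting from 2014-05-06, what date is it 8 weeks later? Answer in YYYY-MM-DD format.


Start: 2014-05-06
Weeks to add: 8
Convert to days: 8 x 7 = 56 days
Add 56 days to 2014-05-06
Result: 2014-07-01

2014-07-01


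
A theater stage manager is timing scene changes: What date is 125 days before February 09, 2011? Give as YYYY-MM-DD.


Start: 2011-02-09
Subtracting 125 days
Days already passed in February: 9
After going back through February: 116 more days to subtract
January 2011: 31 days, 85 remaining
December 2010: 31 days, 54 remaining
November 2010: 30 days, 24 remaining
October 2010 has 31 days, need 24
Result: 2010-10-07

2010-10-07


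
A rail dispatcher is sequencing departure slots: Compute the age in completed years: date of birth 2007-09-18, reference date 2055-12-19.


Birth: 2007-09-18
Reference: 2055-12-19
Year difference: 2055 - 2007 = 48
Has birthday (09-18) occurred by 12-19? Yes
Age in full years: 48

48


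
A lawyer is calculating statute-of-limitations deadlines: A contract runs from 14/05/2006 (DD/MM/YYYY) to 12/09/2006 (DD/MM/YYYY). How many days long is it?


Start date: 2006-05-14
End date: 2006-09-12
May 2006: +18 days
Jun 2006: +30 days
Jul 2006: +31 days
Aug 2006: +31 days
Sep 2006: +11 days
Total: 121 days

121


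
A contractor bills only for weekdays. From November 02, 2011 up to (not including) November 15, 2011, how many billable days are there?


Start: 2011-11-02 (Wednesday)
End (exclusive): 2011-11-15 (Tuesday)
Total calendar days: 13
Full weeks: 13 // 7 = 1 -> 5 weekdays
Remaining 6 days starting on Wednesday:
  Wed(w), Thu(w), Fri(w), Sat(-), Sun(-), Mon(w) -> 4 weekdays
Total business days: 5 + 4 = 9

9


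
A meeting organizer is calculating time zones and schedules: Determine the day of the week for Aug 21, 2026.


Date: 2026-08-21
January 1, 2026 is a Thursday
Day of year: 233
Offset from Jan 1: 232 days
232 mod 7 = 1
Result: Friday

Friday


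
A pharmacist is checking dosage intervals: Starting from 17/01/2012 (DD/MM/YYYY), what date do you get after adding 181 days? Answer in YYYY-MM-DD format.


Start: 2012-01-17
Adding 181 days
Days remaining in January: 14
After January: 167 days still to add
February 2012: 29 days, 138 remaining
March 2012: 31 days, 107 remaining
April 2012: 30 days, 77 remaining
May 2012: 31 days, 46 remaining
Result: 2012-07-16

2012-07-16


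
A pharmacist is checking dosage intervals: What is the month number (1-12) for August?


Calendar month order:
7. July
8. August <--
9. September
August is month number 8

8


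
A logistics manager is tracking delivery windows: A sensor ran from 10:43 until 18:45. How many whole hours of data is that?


Start: 10:43
End: 18:45
Hour difference: 18 - 10 = 8 hours
Minute difference: 45 - 43 = 2 minutes
Total minutes: 482
Complete hours: 482 / 60 = 8 (remainder 2)

8


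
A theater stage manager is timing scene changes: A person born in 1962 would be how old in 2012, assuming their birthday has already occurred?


Birth year: 1962
Current year: 2012
Age = current year - birth year
Age = 2012 - 1962 = 50

50


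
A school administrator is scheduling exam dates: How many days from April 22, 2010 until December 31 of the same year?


Start: April 22, 2010
End: December 31, 2010
Days left in April: 8
May: 31
June: 30
July: 31
August: 31
... plus remaining months
Sum of remaining months: 245
Total: 8 + 245 = 253

253


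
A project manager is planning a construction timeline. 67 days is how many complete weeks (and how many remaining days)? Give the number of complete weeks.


Total days: 67
Days per week: 7
Division: 67 / 7 = 9 remainder 4
Complete weeks: 9
Remaining days: 4

9


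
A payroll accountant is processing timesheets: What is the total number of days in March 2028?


Month: March
Year: 2028
March is a 31-day month
Total: 31 days

31


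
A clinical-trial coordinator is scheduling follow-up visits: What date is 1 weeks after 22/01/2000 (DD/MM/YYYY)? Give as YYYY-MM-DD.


Start: 2000-01-22
Weeks to add: 1
Convert to days: 1 x 7 = 7 days
Add 7 days to 2000-01-22
Result: 2000-01-29

2000-01-29


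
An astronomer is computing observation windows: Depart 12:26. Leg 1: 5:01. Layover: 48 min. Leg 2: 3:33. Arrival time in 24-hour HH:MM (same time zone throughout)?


Depart: 12:26
Leg 1: +301 min -> 17:27
Layover: +48 min -> 18:15
Leg 2: +213 min -> 21:48
Total travel: 562 minutes = 9h 22m
Arrival: 21:48

21:48


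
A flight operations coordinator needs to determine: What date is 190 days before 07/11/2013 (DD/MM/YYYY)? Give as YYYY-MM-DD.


Start: 2013-11-07
Subtracting 190 days
Days already passed in November: 7
After going back through November: 183 more days to subtract
October 2013: 31 days, 152 remaining
September 2013: 30 days, 122 remaining
August 2013: 31 days, 91 remaining
July 2013: 31 days, 60 remaining
Result: 2013-05-01

2013-05-01


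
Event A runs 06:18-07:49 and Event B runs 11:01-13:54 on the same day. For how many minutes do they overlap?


Interval A: [378, 469] minutes from midnight
Interval B: [661, 834] minutes from midnight
Overlap start = max(378, 661) = 661
Overlap end = min(469, 834) = 469
End <= start, so the intervals do not overlap: 0 minutes

0


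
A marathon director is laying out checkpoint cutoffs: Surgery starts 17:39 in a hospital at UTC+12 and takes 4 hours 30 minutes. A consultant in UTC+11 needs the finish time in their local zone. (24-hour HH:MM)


Start: 17:39 in UTC+12
Step 1 - add duration:
  minutes: 39 + 30 = 69 (carry 1h)
  hours: 17 + 4 + 1 = 22
  end in UTC+12: 22:09
Step 2 - convert UTC+12 -> UTC+11:
  offset difference: 11 - (12) = -1 hours
  22 + (-1) = 21 -> mod 24 = 21
Result: 21:09 in UTC+11

21:09


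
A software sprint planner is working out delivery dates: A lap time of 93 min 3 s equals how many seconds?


Minutes: 93
Seconds: 3
Convert minutes to seconds: 93 x 60 = 5580
Add remaining seconds: 5580 + 3 = 5583

5583


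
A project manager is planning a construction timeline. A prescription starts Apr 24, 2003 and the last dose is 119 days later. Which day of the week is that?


Start: 2003-04-24 (Thursday)
Step 1 - find target date: add 119 days
  2003-04-24 + 119 days = 2003-08-21
Step 2 - day of week:
  119 mod 7 = 0
  Thursday + 0 days -> Thursday
Result: Thursday (2003-08-21)

Thursday


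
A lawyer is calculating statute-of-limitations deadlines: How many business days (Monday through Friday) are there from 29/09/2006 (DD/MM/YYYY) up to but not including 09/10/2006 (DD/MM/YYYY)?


Start: 2006-09-29 (Friday)
End (exclusive): 2006-10-09 (Monday)
Total calendar days: 10
Full weeks: 10 // 7 = 1 -> 5 weekdays
Remaining 3 days starting on Friday:
  Fri(w), Sat(-), Sun(-) -> 1 weekdays
Total business days: 5 + 1 = 6

6


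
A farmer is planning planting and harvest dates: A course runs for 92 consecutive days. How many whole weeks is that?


Total days: 92
Days per week: 7
Division: 92 / 7 = 13 remainder 1
Complete weeks: 13
Remaining days: 1

13


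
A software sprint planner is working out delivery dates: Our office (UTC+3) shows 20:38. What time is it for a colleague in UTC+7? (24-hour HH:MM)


Local time: 20:38 at UTC+3 (offset 3h)
Target zone: UTC+7 (offset 7h)
Difference: 7 - (3) = 4 hours
Calculation: 20 + (4) = 24
Wraparound: (24) mod 24 = 0
Result: 00:38

00:38


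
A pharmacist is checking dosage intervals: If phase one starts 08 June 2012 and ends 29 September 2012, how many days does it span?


Start date: 2012-06-08
End date: 2012-09-29
Jun 2012: +23 days
Jul 2012: +31 days
Aug 2012: +31 days
Sep 2012: +28 days
Total: 113 days

113


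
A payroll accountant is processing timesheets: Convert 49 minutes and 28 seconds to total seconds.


Minutes: 49
Extra seconds: 28
Seconds per minute: 60
Minutes to seconds: 49 x 60 = 2940
Total: 2940 + 28 = 2968

2968


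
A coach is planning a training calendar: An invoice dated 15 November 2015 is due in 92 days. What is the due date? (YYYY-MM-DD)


Start: 2015-11-15
Adding 92 days
Days remaining in November: 15
After November: 77 days still to add
December 2015: 31 days, 46 remaining
January 2016: 31 days, 15 remaining
February 2016 has 29 days, need 15
Result: 2016-02-15

2016-02-15


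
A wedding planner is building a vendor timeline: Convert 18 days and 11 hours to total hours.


Days: 18
Extra hours: 11
Hours per day: 24
Days to hours: 18 x 24 = 432
Total: 432 + 11 = 443

443


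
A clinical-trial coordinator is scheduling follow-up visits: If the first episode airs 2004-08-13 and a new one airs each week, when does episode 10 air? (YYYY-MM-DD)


First occurrence: 2004-08-13 (occurrence 1)
Each occurrence is 7 days after the previous.
Occurrence 10 is 9 weeks after the first.
9 weeks = 63 days
2004-08-13 + 63 days = 2004-10-15

2004-10-15


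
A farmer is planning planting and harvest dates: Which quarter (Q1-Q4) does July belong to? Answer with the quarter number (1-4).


Month: July (month 7)
Q1: January-March (months 1-3)
Q2: April-June (months 4-6)
Q3: July-September (months 7-9)
Q4: October-December (months 10-12)
Month 7 falls in Q3

3


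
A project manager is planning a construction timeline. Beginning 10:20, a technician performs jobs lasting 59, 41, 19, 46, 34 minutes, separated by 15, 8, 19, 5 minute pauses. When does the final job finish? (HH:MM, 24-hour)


Start: 10:20 = 620 min from midnight
  after task 1 (59 min): 11:19
  after break (15 min): 11:34
  after task 2 (41 min): 12:15
  after break (8 min): 12:23
  after task 3 (19 min): 12:42
  after break (19 min): 13:01
  after task 4 (46 min): 13:47
  after break (5 min): 13:52
  after task 5 (34 min): 14:26
Total elapsed: 246 minutes
End time: 14:26

14:26


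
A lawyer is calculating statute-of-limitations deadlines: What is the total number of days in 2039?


Year: 2039
Check leap year rules:
Divisible by 4? No
2039 is not a leap year
Days: 365

365


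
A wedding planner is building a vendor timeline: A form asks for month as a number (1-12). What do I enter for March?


Calendar month order:
2. February
3. March <--
4. April
March is month number 3

3


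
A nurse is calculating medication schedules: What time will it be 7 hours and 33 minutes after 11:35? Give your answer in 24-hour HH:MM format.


Start time: 11:35
Adding: 7 hours 33 minutes
Minutes: 35 + 33 = 68
Minute overflow: 68 >= 60, so carry 1 hour, minutes = 8
Hours: 11 + 7 + 1 = 19
Result: 19:08

19:08


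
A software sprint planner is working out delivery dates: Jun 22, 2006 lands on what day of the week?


Date: 2006-06-22
January 1, 2006 is a Sunday
Day of year: 173
Offset from Jan 1: 172 days
172 mod 7 = 4
Result: Thursday

Thursday


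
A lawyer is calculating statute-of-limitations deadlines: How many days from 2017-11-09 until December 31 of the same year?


Start: November 09, 2017
End: December 31, 2017
Days left in November: 21
December: 31
Sum of remaining months: 31
Total: 21 + 31 = 52

52


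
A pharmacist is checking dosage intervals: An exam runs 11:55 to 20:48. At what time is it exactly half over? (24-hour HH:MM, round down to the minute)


Start time: 11:55 = 715 minutes from midnight
End time: 20:48 = 1248 minutes from midnight
Sum: 715 + 1248 = 1963
Midpoint: 1963 / 2 = 981 minutes
Convert: 981 / 60 = 16 hours, 21 minutes
Result: 16:21

16:21


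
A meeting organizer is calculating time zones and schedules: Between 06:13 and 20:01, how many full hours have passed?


Start: 06:13
End: 20:01
Hour difference: 20 - 6 = 14 hours
Minute difference: 1 - 13 = -12 minutes
Total minutes: 828
Complete hours: 828 / 60 = 13 (remainder 48)

13


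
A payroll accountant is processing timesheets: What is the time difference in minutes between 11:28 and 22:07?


Start time: 11:28 = 688 minutes from midnight
End time: 22:07 = 1327 minutes from midnight
Difference: 1327 - 688 = 639 minutes
That is 10 hours and 39 minutes

639


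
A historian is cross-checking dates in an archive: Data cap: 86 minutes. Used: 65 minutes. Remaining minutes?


Total budget: 86 minutes
Time used: 65 minutes
Remaining: 86 - 65 = 21 minutes
Percent used: 75.6%
Percent remaining: 24.4%

21


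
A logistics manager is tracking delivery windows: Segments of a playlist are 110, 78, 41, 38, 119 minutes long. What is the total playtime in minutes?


Durations: 110, 78, 41, 38, 119
Running sum: 110
+ 78 = 188
+ 41 = 229
+ 38 = 267
+ 119 = 386
Total duration: 386 minutes
That is 6 hours and 26 minutes

386


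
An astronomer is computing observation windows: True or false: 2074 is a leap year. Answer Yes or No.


Year: 2074
Divisible by 4? 2074 / 4 = 518.5 -> No
Not divisible by 4, so NOT a leap year

No


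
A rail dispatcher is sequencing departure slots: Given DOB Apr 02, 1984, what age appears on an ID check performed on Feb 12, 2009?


Birth: 1984-04-02
Reference: 2009-02-12
Year difference: 2009 - 1984 = 25
Has birthday (04-02) occurred by 02-12? No
Birthday not yet reached this year -> subtract 1
Age in full years: 24

24


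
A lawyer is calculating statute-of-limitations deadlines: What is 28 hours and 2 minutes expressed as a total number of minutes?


Hours: 28
Minutes: 2
Convert hours to minutes: 28 x 60 = 1680
Add remaining minutes: 1680 + 2 = 1682

1682


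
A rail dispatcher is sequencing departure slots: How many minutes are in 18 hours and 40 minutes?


Hours: 18
Extra minutes: 40
Minutes per hour: 60
Hours to minutes: 18 x 60 = 1080
Total: 1080 + 40 = 1120

1120


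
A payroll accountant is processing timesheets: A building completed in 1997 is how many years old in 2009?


Birth year: 1997
Current year: 2009
Age = current year - birth year
Age = 2009 - 1997 = 12

12


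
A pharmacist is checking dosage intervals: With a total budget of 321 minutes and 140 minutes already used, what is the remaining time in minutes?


Total budget: 321 minutes
Time used: 140 minutes
Remaining: 321 - 140 = 181 minutes
Percent used: 43.6%
Percent remaining: 56.4%

181


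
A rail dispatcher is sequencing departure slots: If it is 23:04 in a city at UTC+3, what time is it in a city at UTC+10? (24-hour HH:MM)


Local time: 23:04 at UTC+3 (offset 3h)
Target zone: UTC+10 (offset 10h)
Difference: 10 - (3) = 7 hours
Calculation: 23 + (7) = 30
Wraparound: (30) mod 24 = 6
Result: 06:04

06:04


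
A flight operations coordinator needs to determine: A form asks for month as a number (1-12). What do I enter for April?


Calendar month order:
3. March
4. April <--
5. May
April is month number 4

4


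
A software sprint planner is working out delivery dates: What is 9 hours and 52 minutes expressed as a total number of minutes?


Hours: 9
Minutes: 52
Convert hours to minutes: 9 x 60 = 540
Add remaining minutes: 540 + 52 = 592

592


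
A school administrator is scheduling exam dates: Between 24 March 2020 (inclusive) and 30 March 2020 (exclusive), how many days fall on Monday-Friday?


Start: 2020-03-24 (Tuesday)
End (exclusive): 2020-03-30 (Monday)
Total calendar days: 6
Full weeks: 6 // 7 = 0 -> 0 weekdays
Remaining 6 days starting on Tuesday:
  Tue(w), Wed(w), Thu(w), Fri(w), Sat(-), Sun(-) -> 4 weekdays
Total business days: 0 + 4 = 4

4


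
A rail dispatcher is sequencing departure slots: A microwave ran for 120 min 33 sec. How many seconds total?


Minutes: 120
Extra seconds: 33
Seconds per minute: 60
Minutes to seconds: 120 x 60 = 7200
Total: 7200 + 33 = 7233

7233


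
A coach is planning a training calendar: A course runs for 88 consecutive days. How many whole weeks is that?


Total days: 88
Days per week: 7
Division: 88 / 7 = 12 remainder 4
Complete weeks: 12
Remaining days: 4

12


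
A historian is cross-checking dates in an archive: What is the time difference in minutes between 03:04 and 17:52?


Start time: 03:04 = 184 minutes from midnight
End time: 17:52 = 1072 minutes from midnight
Difference: 1072 - 184 = 888 minutes
That is 14 hours and 48 minutes

888


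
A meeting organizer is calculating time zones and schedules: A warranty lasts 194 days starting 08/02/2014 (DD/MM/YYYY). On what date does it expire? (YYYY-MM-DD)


Start: 2014-02-08
Adding 194 days
Days remaining in February: 20
After February: 174 days still to add
March 2014: 31 days, 143 remaining
April 2014: 30 days, 113 remaining
May 2014: 31 days, 82 remaining
June 2014: 30 days, 52 remaining
Result: 2014-08-21

2014-08-21


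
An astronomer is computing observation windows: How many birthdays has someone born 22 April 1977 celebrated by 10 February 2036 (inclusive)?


Birth: 1977-04-22
Reference: 2036-02-10
Year difference: 2036 - 1977 = 59
Has birthday (04-22) occurred by 02-10? No
Birthday not yet reached this year -> subtract 1
Age in full years: 58

58


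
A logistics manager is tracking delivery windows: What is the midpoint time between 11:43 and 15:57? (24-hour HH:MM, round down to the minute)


Start time: 11:43 = 703 minutes from midnight
End time: 15:57 = 957 minutes from midnight
Sum: 703 + 957 = 1660
Midpoint: 1660 / 2 = 830 minutes
Convert: 830 / 60 = 13 hours, 50 minutes
Result: 13:50

13:50


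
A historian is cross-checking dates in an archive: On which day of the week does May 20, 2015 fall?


Date: 2015-05-20
January 1, 2015 is a Thursday
Day of year: 140
Offset from Jan 1: 139 days
139 mod 7 = 6
Result: Wednesday

Wednesday


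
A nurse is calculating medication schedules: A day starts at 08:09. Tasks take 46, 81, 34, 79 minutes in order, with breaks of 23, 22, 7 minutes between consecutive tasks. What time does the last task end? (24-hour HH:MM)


Start: 08:09 = 489 min from midnight
  after task 1 (46 min): 08:55
  after break (23 min): 09:18
  after task 2 (81 min): 10:39
  after break (22 min): 11:01
  after task 3 (34 min): 11:35
  after break (7 min): 11:42
  after task 4 (79 min): 13:01
Total elapsed: 292 minutes
End time: 13:01

13:01


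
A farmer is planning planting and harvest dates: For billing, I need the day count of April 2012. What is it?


Month: April
Year: 2012
April is a 30-day month
Total: 30 days

30


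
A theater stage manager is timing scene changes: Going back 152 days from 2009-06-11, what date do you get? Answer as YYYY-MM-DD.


Start: 2009-06-11
Subtracting 152 days
Days already passed in June: 11
After going back through June: 141 more days to subtract
May 2009: 31 days, 110 remaining
April 2009: 30 days, 80 remaining
March 2009: 31 days, 49 remaining
February 2009: 28 days, 21 remaining
Result: 2009-01-10

2009-01-10


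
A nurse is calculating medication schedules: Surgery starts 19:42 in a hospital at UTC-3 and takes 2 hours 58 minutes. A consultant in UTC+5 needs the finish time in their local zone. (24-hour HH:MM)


Start: 19:42 in UTC-3
Step 1 - add duration:
  minutes: 42 + 58 = 100 (carry 1h)
  hours: 19 + 2 + 1 = 22
  end in UTC-3: 22:40
Step 2 - convert UTC-3 -> UTC+5:
  offset difference: 5 - (-3) = 8 hours
  22 + (8) = 30 -> mod 24 = 6
Result: 06:40 in UTC+5

06:40


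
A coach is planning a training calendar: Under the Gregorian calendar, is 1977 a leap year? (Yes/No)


Year: 1977
Divisible by 4? 1977 / 4 = 494.25 -> No
Not divisible by 4, so NOT a leap year

No


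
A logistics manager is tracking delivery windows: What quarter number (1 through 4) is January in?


Month: January (month 1)
Q1: January-March (months 1-3)
Q2: April-June (months 4-6)
Q3: July-September (months 7-9)
Q4: October-December (months 10-12)
Month 1 falls in Q1

1


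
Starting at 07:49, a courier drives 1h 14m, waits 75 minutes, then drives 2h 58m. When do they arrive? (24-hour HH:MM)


Depart: 07:49
Leg 1: +74 min -> 09:03
Layover: +75 min -> 10:18
Leg 2: +178 min -> 13:16
Total travel: 327 minutes = 5h 27m
Arrival: 13:16

13:16


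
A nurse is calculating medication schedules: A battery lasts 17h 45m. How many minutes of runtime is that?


Hours: 17
Extra minutes: 45
Minutes per hour: 60
Hours to minutes: 17 x 60 = 1020
Total: 1020 + 45 = 1065

1065


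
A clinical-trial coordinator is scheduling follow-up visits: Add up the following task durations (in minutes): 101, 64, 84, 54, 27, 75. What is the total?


Durations: 101, 64, 84, 54, 27, 75
Running sum: 101
+ 64 = 165
+ 84 = 249
+ 54 = 303
+ 27 = 330
+ 75 = 405
Total duration: 405 minutes
That is 6 hours and 45 minutes

405
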